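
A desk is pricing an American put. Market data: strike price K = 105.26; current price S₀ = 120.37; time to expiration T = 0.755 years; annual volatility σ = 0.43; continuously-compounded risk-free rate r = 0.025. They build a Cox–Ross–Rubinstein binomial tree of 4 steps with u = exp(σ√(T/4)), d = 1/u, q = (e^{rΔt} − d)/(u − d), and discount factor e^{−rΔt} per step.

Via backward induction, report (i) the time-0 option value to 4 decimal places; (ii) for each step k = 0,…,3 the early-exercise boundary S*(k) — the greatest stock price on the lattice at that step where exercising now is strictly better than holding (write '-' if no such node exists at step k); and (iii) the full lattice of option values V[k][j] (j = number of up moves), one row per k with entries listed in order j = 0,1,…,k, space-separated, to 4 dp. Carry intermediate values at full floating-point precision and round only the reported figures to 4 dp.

Δt=0.18875, u=1.20540, d=0.82960, q=0.46602, disc=e^(-rΔt)=0.99529
k=4 terminal: V=max(K-S,0) → 48.2453 22.4176 0.0000 0.0000 0.0000
k=3: j=0 S=68.7258 intr=36.5342 cont=36.0386 V=36.5342[EX]; j=1 S=99.8586 intr=5.4014 cont=11.9142 V=11.9142[hold]; j=2 S=145.0945 intr=0.0000 cont=0.0000 V=0.0000[hold]; j=3 S=210.8223 intr=0.0000 cont=0.0000 V=0.0000[hold]  S*(3)=68.7258
k=2: j=0 S=82.8424 intr=22.4176 cont=24.9429 V=24.9429[hold]; j=1 S=120.3700 intr=0.0000 cont=6.3320 V=6.3320[hold]; j=2 S=174.8976 intr=0.0000 cont=0.0000 V=0.0000[hold]  S*(2)=-
k=1: j=0 S=99.8586 intr=5.4014 cont=16.1933 V=16.1933[hold]; j=1 S=145.0945 intr=0.0000 cont=3.3653 V=3.3653[hold]  S*(1)=-
k=0: j=0 S=120.3700 intr=0.0000 cont=10.1671 V=10.1671[hold]  S*(0)=-

price = 10.1671
boundary = - - - 68.7258
tree:
10.1671
16.1933 3.3653
24.9429 6.3320 0.0000
36.5342 11.9142 0.0000 0.0000
48.2453 22.4176 0.0000 0.0000 0.0000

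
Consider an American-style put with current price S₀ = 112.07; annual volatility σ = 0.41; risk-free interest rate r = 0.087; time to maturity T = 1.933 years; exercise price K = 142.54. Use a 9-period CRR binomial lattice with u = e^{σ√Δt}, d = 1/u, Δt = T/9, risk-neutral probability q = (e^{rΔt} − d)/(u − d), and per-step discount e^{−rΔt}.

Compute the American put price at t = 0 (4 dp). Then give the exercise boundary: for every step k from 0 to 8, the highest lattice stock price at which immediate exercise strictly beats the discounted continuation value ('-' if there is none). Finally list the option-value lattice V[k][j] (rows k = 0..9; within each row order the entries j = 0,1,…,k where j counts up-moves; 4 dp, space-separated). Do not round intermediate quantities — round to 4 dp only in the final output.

Δt=0.21478  u=1.20926  d=0.82695  q=0.50197  discount=0.98149
step 9 (expiry): payoffs max(K−S,0) = 122.2724 112.9023 99.2003 79.1636 49.8637 7.0179 0.0000 0.0000 0.0000 0.0000
step 8: (k=8,j=0): S=24.5089, (K−S)⁺=118.0311, hold=115.3924 ⇒ V=118.0311 exercise | (k=8,j=1): S=35.8398, (K−S)⁺=106.7002, hold=104.0615 ⇒ V=106.7002 exercise | (k=8,j=2): S=52.4091, (K−S)⁺=90.1309, hold=87.4922 ⇒ V=90.1309 exercise | (k=8,j=3): S=76.6387, (K−S)⁺=65.9013, hold=63.2626 ⇒ V=65.9013 exercise | (k=8,j=4): S=112.0700, (K−S)⁺=30.4700, hold=27.8313 ⇒ V=30.4700 exercise | (k=8,j=5): S=163.8818, (K−S)⁺=0.0000, hold=3.4304 ⇒ V=3.4304 continue | (k=8,j=6): S=239.6471, (K−S)⁺=0.0000, hold=0.0000 ⇒ V=0.0000 continue | (k=8,j=7): S=350.4399, (K−S)⁺=0.0000, hold=0.0000 ⇒ V=0.0000 continue | (k=8,j=8): S=512.4540, (K−S)⁺=0.0000, hold=0.0000 ⇒ V=0.0000 continue  boundary S*=112.0700
step 7: (k=7,j=0): S=29.6377, (K−S)⁺=112.9023, hold=110.2636 ⇒ V=112.9023 exercise | (k=7,j=1): S=43.3397, (K−S)⁺=99.2003, hold=96.5616 ⇒ V=99.2003 exercise | (k=7,j=2): S=63.3764, (K−S)⁺=79.1636, hold=76.5249 ⇒ V=79.1636 exercise | (k=7,j=3): S=92.6763, (K−S)⁺=49.8637, hold=47.2250 ⇒ V=49.8637 exercise | (k=7,j=4): S=135.5221, (K−S)⁺=7.0179, hold=16.5840 ⇒ V=16.5840 continue | (k=7,j=5): S=198.1762, (K−S)⁺=0.0000, hold=1.6768 ⇒ V=1.6768 continue | (k=7,j=6): S=289.7963, (K−S)⁺=0.0000, hold=0.0000 ⇒ V=0.0000 continue | (k=7,j=7): S=423.7739, (K−S)⁺=0.0000, hold=0.0000 ⇒ V=0.0000 continue  boundary S*=92.6763
step 6: (k=6,j=0): S=35.8398, (K−S)⁺=106.7002, hold=104.0615 ⇒ V=106.7002 exercise | (k=6,j=1): S=52.4091, (K−S)⁺=90.1309, hold=87.4922 ⇒ V=90.1309 exercise | (k=6,j=2): S=76.6387, (K−S)⁺=65.9013, hold=63.2626 ⇒ V=65.9013 exercise | (k=6,j=3): S=112.0700, (K−S)⁺=30.4700, hold=32.5443 ⇒ V=32.5443 continue | (k=6,j=4): S=163.8818, (K−S)⁺=0.0000, hold=8.9325 ⇒ V=8.9325 continue | (k=6,j=5): S=239.6471, (K−S)⁺=0.0000, hold=0.8196 ⇒ V=0.8196 continue | (k=6,j=6): S=350.4399, (K−S)⁺=0.0000, hold=0.0000 ⇒ V=0.0000 continue  boundary S*=76.6387
step 5: (k=5,j=0): S=43.3397, (K−S)⁺=99.2003, hold=96.5616 ⇒ V=99.2003 exercise | (k=5,j=1): S=63.3764, (K−S)⁺=79.1636, hold=76.5249 ⇒ V=79.1636 exercise | (k=5,j=2): S=92.6763, (K−S)⁺=49.8637, hold=48.2470 ⇒ V=49.8637 exercise | (k=5,j=3): S=135.5221, (K−S)⁺=7.0179, hold=20.3087 ⇒ V=20.3087 continue | (k=5,j=4): S=198.1762, (K−S)⁺=0.0000, hold=4.7701 ⇒ V=4.7701 continue | (k=5,j=5): S=289.7963, (K−S)⁺=0.0000, hold=0.4006 ⇒ V=0.4006 continue  boundary S*=92.6763
step 4: (k=4,j=0): S=52.4091, (K−S)⁺=90.1309, hold=87.4922 ⇒ V=90.1309 exercise | (k=4,j=1): S=76.6387, (K−S)⁺=65.9013, hold=63.2626 ⇒ V=65.9013 exercise | (k=4,j=2): S=112.0700, (K−S)⁺=30.4700, hold=34.3794 ⇒ V=34.3794 continue | (k=4,j=3): S=163.8818, (K−S)⁺=0.0000, hold=12.2772 ⇒ V=12.2772 continue | (k=4,j=4): S=239.6471, (K−S)⁺=0.0000, hold=2.5290 ⇒ V=2.5290 continue  boundary S*=76.6387
step 3: (k=3,j=0): S=63.3764, (K−S)⁺=79.1636, hold=76.5249 ⇒ V=79.1636 exercise | (k=3,j=1): S=92.6763, (K−S)⁺=49.8637, hold=49.1511 ⇒ V=49.8637 exercise | (k=3,j=2): S=135.5221, (K−S)⁺=7.0179, hold=22.8536 ⇒ V=22.8536 continue | (k=3,j=3): S=198.1762, (K−S)⁺=0.0000, hold=7.2472 ⇒ V=7.2472 continue  boundary S*=92.6763
step 2: (k=2,j=0): S=76.6387, (K−S)⁺=65.9013, hold=63.2626 ⇒ V=65.9013 exercise | (k=2,j=1): S=112.0700, (K−S)⁺=30.4700, hold=35.6332 ⇒ V=35.6332 continue | (k=2,j=2): S=163.8818, (K−S)⁺=0.0000, hold=14.7415 ⇒ V=14.7415 continue  boundary S*=76.6387
step 1: (k=1,j=0): S=92.6763, (K−S)⁺=49.8637, hold=49.7688 ⇒ V=49.8637 exercise | (k=1,j=1): S=135.5221, (K−S)⁺=7.0179, hold=24.6806 ⇒ V=24.6806 continue  boundary S*=92.6763
step 0: (k=0,j=0): S=112.0700, (K−S)⁺=30.4700, hold=36.5334 ⇒ V=36.5334 continue  boundary S*=-

price = 36.5334
boundary = - 92.6763 76.6387 92.6763 76.6387 92.6763 76.6387 92.6763 112.0700
tree:
36.5334
49.8637 24.6806
65.9013 35.6332 14.7415
79.1636 49.8637 22.8536 7.2472
90.1309 65.9013 34.3794 12.2772 2.5290
99.2003 79.1636 49.8637 20.3087 4.7701 0.4006
106.7002 90.1309 65.9013 32.5443 8.9325 0.8196 0.0000
112.9023 99.2003 79.1636 49.8637 16.5840 1.6768 0.0000 0.0000
118.0311 106.7002 90.1309 65.9013 30.4700 3.4304 0.0000 0.0000 0.0000
122.2724 112.9023 99.2003 79.1636 49.8637 7.0179 0.0000 0.0000 0.0000 0.0000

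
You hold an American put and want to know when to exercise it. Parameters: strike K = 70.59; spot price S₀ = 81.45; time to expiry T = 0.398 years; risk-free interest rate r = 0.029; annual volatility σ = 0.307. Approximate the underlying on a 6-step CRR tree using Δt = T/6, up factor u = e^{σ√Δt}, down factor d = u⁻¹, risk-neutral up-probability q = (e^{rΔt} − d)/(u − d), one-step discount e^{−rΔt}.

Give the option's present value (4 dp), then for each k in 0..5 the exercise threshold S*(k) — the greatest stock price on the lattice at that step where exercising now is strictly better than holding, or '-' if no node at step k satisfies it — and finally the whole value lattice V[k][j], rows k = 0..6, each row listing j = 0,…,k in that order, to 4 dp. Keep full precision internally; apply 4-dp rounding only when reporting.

Δt=0.06633, u=1.08228, d=0.92398, q=0.49241, disc=e^(-rΔt)=0.99808
k=6 terminal: V=max(K-S,0) → 19.9077 11.2244 1.0535 0.0000 0.0000 0.0000 0.0000
k=5: j=0 S=54.8524 intr=15.7376 cont=15.6019 V=15.7376[EX]; j=1 S=64.2501 intr=6.3399 cont=6.2042 V=6.3399[EX]; j=2 S=75.2579 intr=0.0000 cont=0.5337 V=0.5337[hold]; j=3 S=88.1516 intr=0.0000 cont=0.0000 V=0.0000[hold]; j=4 S=103.2543 intr=0.0000 cont=0.0000 V=0.0000[hold]; j=5 S=120.9446 intr=0.0000 cont=0.0000 V=0.0000[hold]  S*(5)=64.2501
k=4: j=0 S=59.3656 intr=11.2244 cont=11.0887 V=11.2244[EX]; j=1 S=69.5365 intr=1.0535 cont=3.4742 V=3.4742[hold]; j=2 S=81.4500 intr=0.0000 cont=0.2704 V=0.2704[hold]; j=3 S=95.4046 intr=0.0000 cont=0.0000 V=0.0000[hold]; j=4 S=111.7500 intr=0.0000 cont=0.0000 V=0.0000[hold]  S*(4)=59.3656
k=3: j=0 S=64.2501 intr=6.3399 cont=7.3939 V=7.3939[hold]; j=1 S=75.2579 intr=0.0000 cont=1.8930 V=1.8930[hold]; j=2 S=88.1516 intr=0.0000 cont=0.1370 V=0.1370[hold]; j=3 S=103.2543 intr=0.0000 cont=0.0000 V=0.0000[hold]  S*(3)=-
k=2: j=0 S=69.5365 intr=1.0535 cont=4.6762 V=4.6762[hold]; j=1 S=81.4500 intr=0.0000 cont=1.0263 V=1.0263[hold]; j=2 S=95.4046 intr=0.0000 cont=0.0694 V=0.0694[hold]  S*(2)=-
k=1: j=0 S=75.2579 intr=0.0000 cont=2.8735 V=2.8735[hold]; j=1 S=88.1516 intr=0.0000 cont=0.5541 V=0.5541[hold]  S*(1)=-
k=0: j=0 S=81.4500 intr=0.0000 cont=1.7280 V=1.7280[hold]  S*(0)=-

price = 1.7280
boundary = - - - - 59.3656 64.2501
tree:
1.7280
2.8735 0.5541
4.6762 1.0263 0.0694
7.3939 1.8930 0.1370 0.0000
11.2244 3.4742 0.2704 0.0000 0.0000
15.7376 6.3399 0.5337 0.0000 0.0000 0.0000
19.9077 11.2244 1.0535 0.0000 0.0000 0.0000 0.0000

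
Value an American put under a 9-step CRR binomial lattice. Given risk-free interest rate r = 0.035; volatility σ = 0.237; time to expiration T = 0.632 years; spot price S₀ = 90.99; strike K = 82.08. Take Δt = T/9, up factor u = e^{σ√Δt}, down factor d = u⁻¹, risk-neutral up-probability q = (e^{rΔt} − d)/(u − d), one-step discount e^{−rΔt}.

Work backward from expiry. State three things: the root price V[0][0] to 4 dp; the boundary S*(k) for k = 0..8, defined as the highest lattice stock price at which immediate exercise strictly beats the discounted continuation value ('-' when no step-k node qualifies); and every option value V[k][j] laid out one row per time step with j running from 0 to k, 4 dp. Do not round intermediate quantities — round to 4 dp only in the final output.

price = 2.5683
boundary = - - - - - 66.4687 62.4226 66.4687 70.7770
tree:
2.5683
3.9161 1.2537
5.8183 2.0624 0.4636
8.3870 3.3176 0.8366 0.0987
11.6735 5.1922 1.4880 0.1994 0.0000
15.6113 7.8533 2.5975 0.4028 0.0000 0.0000
19.6574 11.3774 4.4218 0.8140 0.0000 0.0000 0.0000
23.4572 15.6113 7.2643 1.6448 0.0000 0.0000 0.0000 0.0000
27.0257 19.6574 11.3030 3.3234 0.0000 0.0000 0.0000 0.0000 0.0000
30.3770 23.4572 15.6113 6.7153 0.0000 0.0000 0.0000 0.0000 0.0000 0.0000

Δt=0.07022, u=1.06482, d=0.93913, q=0.50388, disc=e^(-rΔt)=0.99755
k=9 terminal: V=max(K-S,0) → 30.3770 23.4572 15.6113 6.7153 0.0000 0.0000 0.0000 0.0000 0.0000 0.0000
k=8: j=0 S=55.0543 intr=27.0257 cont=26.8242 V=27.0257[EX]; j=1 S=62.4226 intr=19.6574 cont=19.4559 V=19.6574[EX]; j=2 S=70.7770 intr=11.3030 cont=11.1015 V=11.3030[EX]; j=3 S=80.2496 intr=1.8304 cont=3.3234 V=3.3234[hold]; j=4 S=90.9900 intr=0.0000 cont=0.0000 V=0.0000[hold]; j=5 S=103.1678 intr=0.0000 cont=0.0000 V=0.0000[hold]; j=6 S=116.9755 intr=0.0000 cont=0.0000 V=0.0000[hold]; j=7 S=132.6312 intr=0.0000 cont=0.0000 V=0.0000[hold]; j=8 S=150.3821 intr=0.0000 cont=0.0000 V=0.0000[hold]  S*(8)=70.7770
k=7: j=0 S=58.6228 intr=23.4572 cont=23.2557 V=23.4572[EX]; j=1 S=66.4687 intr=15.6113 cont=15.4098 V=15.6113[EX]; j=2 S=75.3647 intr=6.7153 cont=7.2643 V=7.2643[hold]; j=3 S=85.4512 intr=0.0000 cont=1.6448 V=1.6448[hold]; j=4 S=96.8878 intr=0.0000 cont=0.0000 V=0.0000[hold]; j=5 S=109.8550 intr=0.0000 cont=0.0000 V=0.0000[hold]; j=6 S=124.5576 intr=0.0000 cont=0.0000 V=0.0000[hold]; j=7 S=141.2280 intr=0.0000 cont=0.0000 V=0.0000[hold]  S*(7)=66.4687
k=6: j=0 S=62.4226 intr=19.6574 cont=19.4559 V=19.6574[EX]; j=1 S=70.7770 intr=11.3030 cont=11.3774 V=11.3774[hold]; j=2 S=80.2496 intr=1.8304 cont=4.4218 V=4.4218[hold]; j=3 S=90.9900 intr=0.0000 cont=0.8140 V=0.8140[hold]; j=4 S=103.1678 intr=0.0000 cont=0.0000 V=0.0000[hold]; j=5 S=116.9755 intr=0.0000 cont=0.0000 V=0.0000[hold]; j=6 S=132.6312 intr=0.0000 cont=0.0000 V=0.0000[hold]  S*(6)=62.4226
k=5: j=0 S=66.4687 intr=15.6113 cont=15.4473 V=15.6113[EX]; j=1 S=75.3647 intr=6.7153 cont=7.8533 V=7.8533[hold]; j=2 S=85.4512 intr=0.0000 cont=2.5975 V=2.5975[hold]; j=3 S=96.8878 intr=0.0000 cont=0.4028 V=0.4028[hold]; j=4 S=109.8550 intr=0.0000 cont=0.0000 V=0.0000[hold]; j=5 S=124.5576 intr=0.0000 cont=0.0000 V=0.0000[hold]  S*(5)=66.4687
k=4: j=0 S=70.7770 intr=11.3030 cont=11.6735 V=11.6735[hold]; j=1 S=80.2496 intr=1.8304 cont=5.1922 V=5.1922[hold]; j=2 S=90.9900 intr=0.0000 cont=1.4880 V=1.4880[hold]; j=3 S=103.1678 intr=0.0000 cont=0.1994 V=0.1994[hold]; j=4 S=116.9755 intr=0.0000 cont=0.0000 V=0.0000[hold]  S*(4)=-
k=3: j=0 S=75.3647 intr=6.7153 cont=8.3870 V=8.3870[hold]; j=1 S=85.4512 intr=0.0000 cont=3.3176 V=3.3176[hold]; j=2 S=96.8878 intr=0.0000 cont=0.8366 V=0.8366[hold]; j=3 S=109.8550 intr=0.0000 cont=0.0987 V=0.0987[hold]  S*(3)=-
k=2: j=0 S=80.2496 intr=1.8304 cont=5.8183 V=5.8183[hold]; j=1 S=90.9900 intr=0.0000 cont=2.0624 V=2.0624[hold]; j=2 S=103.1678 intr=0.0000 cont=0.4636 V=0.4636[hold]  S*(2)=-
k=1: j=0 S=85.4512 intr=0.0000 cont=3.9161 V=3.9161[hold]; j=1 S=96.8878 intr=0.0000 cont=1.2537 V=1.2537[hold]  S*(1)=-
k=0: j=0 S=90.9900 intr=0.0000 cont=2.5683 V=2.5683[hold]  S*(0)=-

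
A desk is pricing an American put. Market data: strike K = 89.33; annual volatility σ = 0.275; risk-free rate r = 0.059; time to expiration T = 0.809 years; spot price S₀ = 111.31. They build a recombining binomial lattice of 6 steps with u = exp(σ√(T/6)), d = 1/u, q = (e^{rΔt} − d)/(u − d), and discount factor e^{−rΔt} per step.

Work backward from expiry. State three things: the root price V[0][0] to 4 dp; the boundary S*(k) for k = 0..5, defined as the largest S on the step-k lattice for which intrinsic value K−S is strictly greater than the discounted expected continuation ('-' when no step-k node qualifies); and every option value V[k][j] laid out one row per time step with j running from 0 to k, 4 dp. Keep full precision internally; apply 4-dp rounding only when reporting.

price = 1.6053
boundary = - - - - 74.3217 67.1832
tree:
1.6053
2.9183 0.3900
5.1990 0.8094 0.0000
9.0105 1.6795 0.0000 0.0000
15.0083 3.4853 0.0000 0.0000 0.0000
22.1468 7.2324 0.0000 0.0000 0.0000 0.0000
28.5996 15.0083 0.0000 0.0000 0.0000 0.0000 0.0000

Δt=0.13483  u=1.10625  d=0.90395  q=0.51426  discount=0.99208
step 6 (expiry): payoffs max(K−S,0) = 28.5996 15.0083 0.0000 0.0000 0.0000 0.0000 0.0000
step 5: (k=5,j=0): S=67.1832, (K−S)⁺=22.1468, hold=21.4389 ⇒ V=22.1468 exercise | (k=5,j=1): S=82.2186, (K−S)⁺=7.1114, hold=7.2324 ⇒ V=7.2324 continue | (k=5,j=2): S=100.6189, (K−S)⁺=0.0000, hold=0.0000 ⇒ V=0.0000 continue | (k=5,j=3): S=123.1371, (K−S)⁺=0.0000, hold=0.0000 ⇒ V=0.0000 continue | (k=5,j=4): S=150.6948, (K−S)⁺=0.0000, hold=0.0000 ⇒ V=0.0000 continue | (k=5,j=5): S=184.4197, (K−S)⁺=0.0000, hold=0.0000 ⇒ V=0.0000 continue  boundary S*=67.1832
step 4: (k=4,j=0): S=74.3217, (K−S)⁺=15.0083, hold=14.3622 ⇒ V=15.0083 exercise | (k=4,j=1): S=90.9546, (K−S)⁺=0.0000, hold=3.4853 ⇒ V=3.4853 continue | (k=4,j=2): S=111.3100, (K−S)⁺=0.0000, hold=0.0000 ⇒ V=0.0000 continue | (k=4,j=3): S=136.2208, (K−S)⁺=0.0000, hold=0.0000 ⇒ V=0.0000 continue | (k=4,j=4): S=166.7066, (K−S)⁺=0.0000, hold=0.0000 ⇒ V=0.0000 continue  boundary S*=74.3217
step 3: (k=3,j=0): S=82.2186, (K−S)⁺=7.1114, hold=9.0105 ⇒ V=9.0105 continue | (k=3,j=1): S=100.6189, (K−S)⁺=0.0000, hold=1.6795 ⇒ V=1.6795 continue | (k=3,j=2): S=123.1371, (K−S)⁺=0.0000, hold=0.0000 ⇒ V=0.0000 continue | (k=3,j=3): S=150.6948, (K−S)⁺=0.0000, hold=0.0000 ⇒ V=0.0000 continue  boundary S*=-
step 2: (k=2,j=0): S=90.9546, (K−S)⁺=0.0000, hold=5.1990 ⇒ V=5.1990 continue | (k=2,j=1): S=111.3100, (K−S)⁺=0.0000, hold=0.8094 ⇒ V=0.8094 continue | (k=2,j=2): S=136.2208, (K−S)⁺=0.0000, hold=0.0000 ⇒ V=0.0000 continue  boundary S*=-
step 1: (k=1,j=0): S=100.6189, (K−S)⁺=0.0000, hold=2.9183 ⇒ V=2.9183 continue | (k=1,j=1): S=123.1371, (K−S)⁺=0.0000, hold=0.3900 ⇒ V=0.3900 continue  boundary S*=-
step 0: (k=0,j=0): S=111.3100, (K−S)⁺=0.0000, hold=1.6053 ⇒ V=1.6053 continue  boundary S*=-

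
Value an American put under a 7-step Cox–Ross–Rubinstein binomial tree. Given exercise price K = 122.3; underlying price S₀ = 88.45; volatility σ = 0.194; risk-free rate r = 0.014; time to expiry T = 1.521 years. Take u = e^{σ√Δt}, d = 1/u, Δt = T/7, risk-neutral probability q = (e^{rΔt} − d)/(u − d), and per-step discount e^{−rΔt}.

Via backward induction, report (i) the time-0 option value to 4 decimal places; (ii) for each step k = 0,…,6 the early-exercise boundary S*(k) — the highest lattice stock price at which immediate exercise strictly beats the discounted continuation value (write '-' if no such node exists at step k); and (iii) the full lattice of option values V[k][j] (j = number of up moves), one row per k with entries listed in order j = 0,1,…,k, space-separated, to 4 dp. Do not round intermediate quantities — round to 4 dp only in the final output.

Δt=0.21729  u=1.09465  d=0.91354  q=0.49423  discount=0.99696
step 7 (expiry): payoffs max(K−S,0) = 75.3342 66.0232 54.8663 41.4976 25.4786 6.2837 0.0000 0.0000
step 6: (k=6,j=0): S=51.4110, (K−S)⁺=70.8890, hold=70.5176 ⇒ V=70.8890 exercise | (k=6,j=1): S=61.6032, (K−S)⁺=60.6968, hold=60.3254 ⇒ V=60.6968 exercise | (k=6,j=2): S=73.8160, (K−S)⁺=48.4840, hold=48.1125 ⇒ V=48.4840 exercise | (k=6,j=3): S=88.4500, (K−S)⁺=33.8500, hold=33.4785 ⇒ V=33.8500 exercise | (k=6,j=4): S=105.9852, (K−S)⁺=16.3148, hold=15.9433 ⇒ V=16.3148 exercise | (k=6,j=5): S=126.9967, (K−S)⁺=0.0000, hold=3.1685 ⇒ V=3.1685 continue | (k=6,j=6): S=152.1738, (K−S)⁺=0.0000, hold=0.0000 ⇒ V=0.0000 continue  boundary S*=105.9852
step 5: (k=5,j=0): S=56.2768, (K−S)⁺=66.0232, hold=65.6517 ⇒ V=66.0232 exercise | (k=5,j=1): S=67.4337, (K−S)⁺=54.8663, hold=54.4949 ⇒ V=54.8663 exercise | (k=5,j=2): S=80.8024, (K−S)⁺=41.4976, hold=41.1261 ⇒ V=41.4976 exercise | (k=5,j=3): S=96.8214, (K−S)⁺=25.4786, hold=25.1071 ⇒ V=25.4786 exercise | (k=5,j=4): S=116.0163, (K−S)⁺=6.2837, hold=9.7877 ⇒ V=9.7877 continue | (k=5,j=5): S=139.0165, (K−S)⁺=0.0000, hold=1.5977 ⇒ V=1.5977 continue  boundary S*=96.8214
step 4: (k=4,j=0): S=61.6032, (K−S)⁺=60.6968, hold=60.3254 ⇒ V=60.6968 exercise | (k=4,j=1): S=73.8160, (K−S)⁺=48.4840, hold=48.1125 ⇒ V=48.4840 exercise | (k=4,j=2): S=88.4500, (K−S)⁺=33.8500, hold=33.4785 ⇒ V=33.8500 exercise | (k=4,j=3): S=105.9852, (K−S)⁺=16.3148, hold=17.6698 ⇒ V=17.6698 continue | (k=4,j=4): S=126.9967, (K−S)⁺=0.0000, hold=5.7225 ⇒ V=5.7225 continue  boundary S*=88.4500
step 3: (k=3,j=0): S=67.4337, (K−S)⁺=54.8663, hold=54.4949 ⇒ V=54.8663 exercise | (k=3,j=1): S=80.8024, (K−S)⁺=41.4976, hold=41.1261 ⇒ V=41.4976 exercise | (k=3,j=2): S=96.8214, (K−S)⁺=25.4786, hold=25.7748 ⇒ V=25.7748 continue | (k=3,j=3): S=116.0163, (K−S)⁺=6.2837, hold=11.7294 ⇒ V=11.7294 continue  boundary S*=80.8024
step 2: (k=2,j=0): S=73.8160, (K−S)⁺=48.4840, hold=48.1125 ⇒ V=48.4840 exercise | (k=2,j=1): S=88.4500, (K−S)⁺=33.8500, hold=33.6245 ⇒ V=33.8500 exercise | (k=2,j=2): S=105.9852, (K−S)⁺=16.3148, hold=18.7759 ⇒ V=18.7759 continue  boundary S*=88.4500
step 1: (k=1,j=0): S=80.8024, (K−S)⁺=41.4976, hold=41.1261 ⇒ V=41.4976 exercise | (k=1,j=1): S=96.8214, (K−S)⁺=25.4786, hold=26.3197 ⇒ V=26.3197 continue  boundary S*=80.8024
step 0: (k=0,j=0): S=88.4500, (K−S)⁺=33.8500, hold=33.8930 ⇒ V=33.8930 continue  boundary S*=-

price = 33.8930
boundary = - 80.8024 88.4500 80.8024 88.4500 96.8214 105.9852
tree:
33.8930
41.4976 26.3197
48.4840 33.8500 18.7759
54.8663 41.4976 25.7748 11.7294
60.6968 48.4840 33.8500 17.6698 5.7225
66.0232 54.8663 41.4976 25.4786 9.7877 1.5977
70.8890 60.6968 48.4840 33.8500 16.3148 3.1685 0.0000
75.3342 66.0232 54.8663 41.4976 25.4786 6.2837 0.0000 0.0000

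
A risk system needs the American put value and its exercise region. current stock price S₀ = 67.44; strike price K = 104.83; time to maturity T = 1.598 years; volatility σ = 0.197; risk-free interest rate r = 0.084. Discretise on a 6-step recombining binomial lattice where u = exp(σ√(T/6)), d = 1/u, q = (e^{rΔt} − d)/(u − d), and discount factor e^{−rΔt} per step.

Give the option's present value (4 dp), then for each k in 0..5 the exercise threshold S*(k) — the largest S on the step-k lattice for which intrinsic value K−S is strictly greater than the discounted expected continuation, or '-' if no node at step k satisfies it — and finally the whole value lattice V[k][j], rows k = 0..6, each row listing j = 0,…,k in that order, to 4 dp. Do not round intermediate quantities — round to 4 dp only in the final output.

price = 37.3900
boundary = 67.4400 74.6571 82.6464 91.4908 82.6464 91.4908
tree:
37.3900
43.9094 30.1729
49.7986 37.3900 22.1836
55.1184 43.9094 30.1729 13.3392
59.9240 49.7986 37.3900 22.1836 6.2278
64.2650 55.1184 43.9094 30.1729 13.3392 1.4376
68.1864 59.9240 49.7986 37.3900 22.1836 3.5483 0.0000

Δt=0.26633  u=1.10701  d=0.90333  q=0.58568  discount=0.97788
step 6 (expiry): payoffs max(K−S,0) = 68.1864 59.9240 49.7986 37.3900 22.1836 3.5483 0.0000
step 5: (k=5,j=0): S=40.5650, (K−S)⁺=64.2650, hold=61.9458 ⇒ V=64.2650 exercise | (k=5,j=1): S=49.7116, (K−S)⁺=55.1184, hold=52.7992 ⇒ V=55.1184 exercise | (k=5,j=2): S=60.9206, (K−S)⁺=43.9094, hold=41.5902 ⇒ V=43.9094 exercise | (k=5,j=3): S=74.6571, (K−S)⁺=30.1729, hold=27.8537 ⇒ V=30.1729 exercise | (k=5,j=4): S=91.4908, (K−S)⁺=13.3392, hold=11.0200 ⇒ V=13.3392 exercise | (k=5,j=5): S=112.1203, (K−S)⁺=0.0000, hold=1.4376 ⇒ V=1.4376 continue  boundary S*=91.4908
step 4: (k=4,j=0): S=44.9060, (K−S)⁺=59.9240, hold=57.6048 ⇒ V=59.9240 exercise | (k=4,j=1): S=55.0314, (K−S)⁺=49.7986, hold=47.4793 ⇒ V=49.7986 exercise | (k=4,j=2): S=67.4400, (K−S)⁺=37.3900, hold=35.0708 ⇒ V=37.3900 exercise | (k=4,j=3): S=82.6464, (K−S)⁺=22.1836, hold=19.8643 ⇒ V=22.1836 exercise | (k=4,j=4): S=101.2817, (K−S)⁺=3.5483, hold=6.2278 ⇒ V=6.2278 continue  boundary S*=82.6464
step 3: (k=3,j=0): S=49.7116, (K−S)⁺=55.1184, hold=52.7992 ⇒ V=55.1184 exercise | (k=3,j=1): S=60.9206, (K−S)⁺=43.9094, hold=41.5902 ⇒ V=43.9094 exercise | (k=3,j=2): S=74.6571, (K−S)⁺=30.1729, hold=27.8537 ⇒ V=30.1729 exercise | (k=3,j=3): S=91.4908, (K−S)⁺=13.3392, hold=12.5545 ⇒ V=13.3392 exercise  boundary S*=91.4908
step 2: (k=2,j=0): S=55.0314, (K−S)⁺=49.7986, hold=47.4793 ⇒ V=49.7986 exercise | (k=2,j=1): S=67.4400, (K−S)⁺=37.3900, hold=35.0708 ⇒ V=37.3900 exercise | (k=2,j=2): S=82.6464, (K−S)⁺=22.1836, hold=19.8643 ⇒ V=22.1836 exercise  boundary S*=82.6464
step 1: (k=1,j=0): S=60.9206, (K−S)⁺=43.9094, hold=41.5902 ⇒ V=43.9094 exercise | (k=1,j=1): S=74.6571, (K−S)⁺=30.1729, hold=27.8537 ⇒ V=30.1729 exercise  boundary S*=74.6571
step 0: (k=0,j=0): S=67.4400, (K−S)⁺=37.3900, hold=35.0708 ⇒ V=37.3900 exercise  boundary S*=67.4400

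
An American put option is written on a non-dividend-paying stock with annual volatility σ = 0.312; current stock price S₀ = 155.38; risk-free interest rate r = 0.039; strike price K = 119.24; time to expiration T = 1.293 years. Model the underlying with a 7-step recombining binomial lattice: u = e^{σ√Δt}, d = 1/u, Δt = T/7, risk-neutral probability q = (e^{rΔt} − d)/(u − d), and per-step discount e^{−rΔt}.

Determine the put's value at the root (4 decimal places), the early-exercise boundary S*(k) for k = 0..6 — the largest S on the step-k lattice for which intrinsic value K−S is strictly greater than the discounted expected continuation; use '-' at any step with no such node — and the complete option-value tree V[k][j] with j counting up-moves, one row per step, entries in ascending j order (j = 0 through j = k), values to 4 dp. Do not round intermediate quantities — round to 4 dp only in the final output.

price = 5.2911
boundary = - - - - - 79.4725 90.8767
tree:
5.2911
8.4543 2.1208
13.1700 3.7364 0.4932
19.8799 6.4737 0.9805 0.0000
28.8390 10.9726 1.9495 0.0000 0.0000
39.7675 18.0408 3.8761 0.0000 0.0000 0.0000
49.7406 28.3633 7.7067 0.0000 0.0000 0.0000 0.0000
58.4621 39.7675 15.3226 0.0000 0.0000 0.0000 0.0000 0.0000

params: Δt=0.18471 u=1.14350 d=0.87451 q=0.49340 e^(-rΔt)=0.99282
t_7 payoffs: 58.4621 39.7675 15.3226 0.0000 0.0000 0.0000 0.0000 0.0000
t_6: node(6,0) S=69.4994 payoff=49.7406 vs cont=48.8847 → 49.7406 [stop]  node(6,1) S=90.8767 payoff=28.3633 vs cont=27.5074 → 28.3633 [stop]  node(6,2) S=118.8294 payoff=0.4106 vs cont=7.7067 → 7.7067 [wait]  node(6,3) S=155.3800 payoff=0.0000 vs cont=0.0000 → 0.0000 [wait]  node(6,4) S=203.1732 payoff=0.0000 vs cont=0.0000 → 0.0000 [wait]  node(6,5) S=265.6671 payoff=0.0000 vs cont=0.0000 → 0.0000 [wait]  node(6,6) S=347.3835 payoff=0.0000 vs cont=0.0000 → 0.0000 [wait]  ⇒ S*(6)=90.8767
t_5: node(5,0) S=79.4725 payoff=39.7675 vs cont=38.9116 → 39.7675 [stop]  node(5,1) S=103.9174 payoff=15.3226 vs cont=18.0408 → 18.0408 [wait]  node(5,2) S=135.8812 payoff=0.0000 vs cont=3.8761 → 3.8761 [wait]  node(5,3) S=177.6768 payoff=0.0000 vs cont=0.0000 → 0.0000 [wait]  node(5,4) S=232.3283 payoff=0.0000 vs cont=0.0000 → 0.0000 [wait]  node(5,5) S=303.7900 payoff=0.0000 vs cont=0.0000 → 0.0000 [wait]  ⇒ S*(5)=79.4725
t_4: node(4,0) S=90.8767 payoff=28.3633 vs cont=28.8390 → 28.8390 [wait]  node(4,1) S=118.8294 payoff=0.4106 vs cont=10.9726 → 10.9726 [wait]  node(4,2) S=155.3800 payoff=0.0000 vs cont=1.9495 → 1.9495 [wait]  node(4,3) S=203.1732 payoff=0.0000 vs cont=0.0000 → 0.0000 [wait]  node(4,4) S=265.6671 payoff=0.0000 vs cont=0.0000 → 0.0000 [wait]  ⇒ S*(4)=-
t_3: node(3,0) S=103.9174 payoff=15.3226 vs cont=19.8799 → 19.8799 [wait]  node(3,1) S=135.8812 payoff=0.0000 vs cont=6.4737 → 6.4737 [wait]  node(3,2) S=177.6768 payoff=0.0000 vs cont=0.9805 → 0.9805 [wait]  node(3,3) S=232.3283 payoff=0.0000 vs cont=0.0000 → 0.0000 [wait]  ⇒ S*(3)=-
t_2: node(2,0) S=118.8294 payoff=0.4106 vs cont=13.1700 → 13.1700 [wait]  node(2,1) S=155.3800 payoff=0.0000 vs cont=3.7364 → 3.7364 [wait]  node(2,2) S=203.1732 payoff=0.0000 vs cont=0.4932 → 0.4932 [wait]  ⇒ S*(2)=-
t_1: node(1,0) S=135.8812 payoff=0.0000 vs cont=8.4543 → 8.4543 [wait]  node(1,1) S=177.6768 payoff=0.0000 vs cont=2.1208 → 2.1208 [wait]  ⇒ S*(1)=-
t_0: node(0,0) S=155.3800 payoff=0.0000 vs cont=5.2911 → 5.2911 [wait]  ⇒ S*(0)=-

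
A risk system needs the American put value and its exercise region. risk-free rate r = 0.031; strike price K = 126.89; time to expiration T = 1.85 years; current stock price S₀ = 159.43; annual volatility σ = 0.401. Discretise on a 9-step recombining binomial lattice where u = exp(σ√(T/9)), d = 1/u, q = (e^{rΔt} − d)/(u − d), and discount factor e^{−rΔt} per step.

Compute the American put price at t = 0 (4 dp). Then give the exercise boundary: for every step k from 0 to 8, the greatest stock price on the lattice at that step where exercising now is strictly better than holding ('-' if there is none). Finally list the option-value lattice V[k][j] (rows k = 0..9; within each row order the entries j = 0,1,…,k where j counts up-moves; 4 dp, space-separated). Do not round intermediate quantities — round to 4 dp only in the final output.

params: Δt=0.20556 u=1.19938 d=0.83376 q=0.47216 e^(-rΔt)=0.99365
t_9 payoffs: 95.8478 82.2352 62.6534 34.4845 0.0000 0.0000 0.0000 0.0000 0.0000 0.0000
t_8: node(8,0) S=37.2315 payoff=89.6585 vs cont=88.8525 → 89.6585 [stop]  node(8,1) S=53.5581 payoff=73.3319 vs cont=72.5259 → 73.3319 [stop]  node(8,2) S=77.0442 payoff=49.8458 vs cont=49.0398 → 49.8458 [stop]  node(8,3) S=110.8294 payoff=16.0606 vs cont=18.0868 → 18.0868 [wait]  node(8,4) S=159.4300 payoff=0.0000 vs cont=0.0000 → 0.0000 [wait]  node(8,5) S=229.3427 payoff=0.0000 vs cont=0.0000 → 0.0000 [wait]  node(8,6) S=329.9134 payoff=0.0000 vs cont=0.0000 → 0.0000 [wait]  node(8,7) S=474.5860 payoff=0.0000 vs cont=0.0000 → 0.0000 [wait]  node(8,8) S=682.7000 payoff=0.0000 vs cont=0.0000 → 0.0000 [wait]  ⇒ S*(8)=77.0442
t_7: node(7,0) S=44.6548 payoff=82.2352 vs cont=81.4292 → 82.2352 [stop]  node(7,1) S=64.2366 payoff=62.6534 vs cont=61.8474 → 62.6534 [stop]  node(7,2) S=92.4055 payoff=34.4845 vs cont=34.6292 → 34.6292 [wait]  node(7,3) S=132.9268 payoff=0.0000 vs cont=9.4863 → 9.4863 [wait]  node(7,4) S=191.2175 payoff=0.0000 vs cont=0.0000 → 0.0000 [wait]  node(7,5) S=275.0695 payoff=0.0000 vs cont=0.0000 → 0.0000 [wait]  node(7,6) S=395.6922 payoff=0.0000 vs cont=0.0000 → 0.0000 [wait]  node(7,7) S=569.2099 payoff=0.0000 vs cont=0.0000 → 0.0000 [wait]  ⇒ S*(7)=64.2366
t_6: node(6,0) S=53.5581 payoff=73.3319 vs cont=72.5259 → 73.3319 [stop]  node(6,1) S=77.0442 payoff=49.8458 vs cont=49.1076 → 49.8458 [stop]  node(6,2) S=110.8294 payoff=16.0606 vs cont=22.6132 → 22.6132 [wait]  node(6,3) S=159.4300 payoff=0.0000 vs cont=4.9755 → 4.9755 [wait]  node(6,4) S=229.3427 payoff=0.0000 vs cont=0.0000 → 0.0000 [wait]  node(6,5) S=329.9134 payoff=0.0000 vs cont=0.0000 → 0.0000 [wait]  node(6,6) S=474.5860 payoff=0.0000 vs cont=0.0000 → 0.0000 [wait]  ⇒ S*(6)=77.0442
t_5: node(5,0) S=64.2366 payoff=62.6534 vs cont=61.8474 → 62.6534 [stop]  node(5,1) S=92.4055 payoff=34.4845 vs cont=36.7528 → 36.7528 [wait]  node(5,2) S=132.9268 payoff=0.0000 vs cont=14.1947 → 14.1947 [wait]  node(5,3) S=191.2175 payoff=0.0000 vs cont=2.6096 → 2.6096 [wait]  node(5,4) S=275.0695 payoff=0.0000 vs cont=0.0000 → 0.0000 [wait]  node(5,5) S=395.6922 payoff=0.0000 vs cont=0.0000 → 0.0000 [wait]  ⇒ S*(5)=64.2366
t_4: node(4,0) S=77.0442 payoff=49.8458 vs cont=50.1039 → 50.1039 [wait]  node(4,1) S=110.8294 payoff=16.0606 vs cont=25.9360 → 25.9360 [wait]  node(4,2) S=159.4300 payoff=0.0000 vs cont=8.6693 → 8.6693 [wait]  node(4,3) S=229.3427 payoff=0.0000 vs cont=1.3687 → 1.3687 [wait]  node(4,4) S=329.9134 payoff=0.0000 vs cont=0.0000 → 0.0000 [wait]  ⇒ S*(4)=-
t_3: node(3,0) S=92.4055 payoff=34.4845 vs cont=38.4471 → 38.4471 [wait]  node(3,1) S=132.9268 payoff=0.0000 vs cont=17.6704 → 17.6704 [wait]  node(3,2) S=191.2175 payoff=0.0000 vs cont=5.1891 → 5.1891 [wait]  node(3,3) S=275.0695 payoff=0.0000 vs cont=0.7179 → 0.7179 [wait]  ⇒ S*(3)=-
t_2: node(2,0) S=110.8294 payoff=16.0606 vs cont=28.4553 → 28.4553 [wait]  node(2,1) S=159.4300 payoff=0.0000 vs cont=11.7025 → 11.7025 [wait]  node(2,2) S=229.3427 payoff=0.0000 vs cont=3.0584 → 3.0584 [wait]  ⇒ S*(2)=-
t_1: node(1,0) S=132.9268 payoff=0.0000 vs cont=20.4148 → 20.4148 [wait]  node(1,1) S=191.2175 payoff=0.0000 vs cont=7.5727 → 7.5727 [wait]  ⇒ S*(1)=-
t_0: node(0,0) S=159.4300 payoff=0.0000 vs cont=14.2602 → 14.2602 [wait]  ⇒ S*(0)=-

price = 14.2602
boundary = - - - - - 64.2366 77.0442 64.2366 77.0442
tree:
14.2602
20.4148 7.5727
28.4553 11.7025 3.0584
38.4471 17.6704 5.1891 0.7179
50.1039 25.9360 8.6693 1.3687 0.0000
62.6534 36.7528 14.1947 2.6096 0.0000 0.0000
73.3319 49.8458 22.6132 4.9755 0.0000 0.0000 0.0000
82.2352 62.6534 34.6292 9.4863 0.0000 0.0000 0.0000 0.0000
89.6585 73.3319 49.8458 18.0868 0.0000 0.0000 0.0000 0.0000 0.0000
95.8478 82.2352 62.6534 34.4845 0.0000 0.0000 0.0000 0.0000 0.0000 0.0000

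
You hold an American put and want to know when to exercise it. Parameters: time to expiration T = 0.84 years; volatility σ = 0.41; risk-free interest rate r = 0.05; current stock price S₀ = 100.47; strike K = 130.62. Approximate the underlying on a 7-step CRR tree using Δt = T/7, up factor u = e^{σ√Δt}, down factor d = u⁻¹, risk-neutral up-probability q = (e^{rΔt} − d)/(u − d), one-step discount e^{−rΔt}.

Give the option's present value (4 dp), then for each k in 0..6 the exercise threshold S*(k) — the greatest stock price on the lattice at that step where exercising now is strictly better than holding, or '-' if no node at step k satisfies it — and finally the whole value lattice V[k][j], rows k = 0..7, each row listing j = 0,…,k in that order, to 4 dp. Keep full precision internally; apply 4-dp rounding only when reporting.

price = 33.8643
boundary = - - 75.6262 87.1675 75.6262 87.1675 100.4700
tree:
33.8643
43.8921 23.6643
54.9938 32.6791 14.4108
65.0069 43.4525 21.6746 6.8968
73.6943 54.9938 31.4224 11.6202 1.9801
81.2315 65.0069 43.4525 19.0715 3.8730 0.0000
87.7707 73.6943 54.9938 30.1500 7.5755 0.0000 0.0000
93.4441 81.2315 65.0069 43.4525 14.8174 0.0000 0.0000 0.0000

Δt=0.12000  u=1.15261  d=0.86760  q=0.48567  discount=0.99402
step 7 (expiry): payoffs max(K−S,0) = 93.4441 81.2315 65.0069 43.4525 14.8174 0.0000 0.0000 0.0000
step 6: (k=6,j=0): S=42.8493, (K−S)⁺=87.7707, hold=86.9893 ⇒ V=87.7707 exercise | (k=6,j=1): S=56.9257, (K−S)⁺=73.6943, hold=72.9129 ⇒ V=73.6943 exercise | (k=6,j=2): S=75.6262, (K−S)⁺=54.9938, hold=54.2124 ⇒ V=54.9938 exercise | (k=6,j=3): S=100.4700, (K−S)⁺=30.1500, hold=29.3686 ⇒ V=30.1500 exercise | (k=6,j=4): S=133.4752, (K−S)⁺=0.0000, hold=7.5755 ⇒ V=7.5755 continue | (k=6,j=5): S=177.3228, (K−S)⁺=0.0000, hold=0.0000 ⇒ V=0.0000 continue | (k=6,j=6): S=235.5747, (K−S)⁺=0.0000, hold=0.0000 ⇒ V=0.0000 continue  boundary S*=100.4700
step 5: (k=5,j=0): S=49.3885, (K−S)⁺=81.2315, hold=80.4501 ⇒ V=81.2315 exercise | (k=5,j=1): S=65.6131, (K−S)⁺=65.0069, hold=64.2256 ⇒ V=65.0069 exercise | (k=5,j=2): S=87.1675, (K−S)⁺=43.4525, hold=42.6712 ⇒ V=43.4525 exercise | (k=5,j=3): S=115.8026, (K−S)⁺=14.8174, hold=19.0715 ⇒ V=19.0715 continue | (k=5,j=4): S=153.8447, (K−S)⁺=0.0000, hold=3.8730 ⇒ V=3.8730 continue | (k=5,j=5): S=204.3839, (K−S)⁺=0.0000, hold=0.0000 ⇒ V=0.0000 continue  boundary S*=87.1675
step 4: (k=4,j=0): S=56.9257, (K−S)⁺=73.6943, hold=72.9129 ⇒ V=73.6943 exercise | (k=4,j=1): S=75.6262, (K−S)⁺=54.9938, hold=54.2124 ⇒ V=54.9938 exercise | (k=4,j=2): S=100.4700, (K−S)⁺=30.1500, hold=31.4224 ⇒ V=31.4224 continue | (k=4,j=3): S=133.4752, (K−S)⁺=0.0000, hold=11.6202 ⇒ V=11.6202 continue | (k=4,j=4): S=177.3228, (K−S)⁺=0.0000, hold=1.9801 ⇒ V=1.9801 continue  boundary S*=75.6262
step 3: (k=3,j=0): S=65.6131, (K−S)⁺=65.0069, hold=64.2256 ⇒ V=65.0069 exercise | (k=3,j=1): S=87.1675, (K−S)⁺=43.4525, hold=43.2854 ⇒ V=43.4525 exercise | (k=3,j=2): S=115.8026, (K−S)⁺=14.8174, hold=21.6746 ⇒ V=21.6746 continue | (k=3,j=3): S=153.8447, (K−S)⁺=0.0000, hold=6.8968 ⇒ V=6.8968 continue  boundary S*=87.1675
step 2: (k=2,j=0): S=75.6262, (K−S)⁺=54.9938, hold=54.2124 ⇒ V=54.9938 exercise | (k=2,j=1): S=100.4700, (K−S)⁺=30.1500, hold=32.6791 ⇒ V=32.6791 continue | (k=2,j=2): S=133.4752, (K−S)⁺=0.0000, hold=14.4108 ⇒ V=14.4108 continue  boundary S*=75.6262
step 1: (k=1,j=0): S=87.1675, (K−S)⁺=43.4525, hold=43.8921 ⇒ V=43.8921 continue | (k=1,j=1): S=115.8026, (K−S)⁺=14.8174, hold=23.6643 ⇒ V=23.6643 continue  boundary S*=-
step 0: (k=0,j=0): S=100.4700, (K−S)⁺=30.1500, hold=33.8643 ⇒ V=33.8643 continue  boundary S*=-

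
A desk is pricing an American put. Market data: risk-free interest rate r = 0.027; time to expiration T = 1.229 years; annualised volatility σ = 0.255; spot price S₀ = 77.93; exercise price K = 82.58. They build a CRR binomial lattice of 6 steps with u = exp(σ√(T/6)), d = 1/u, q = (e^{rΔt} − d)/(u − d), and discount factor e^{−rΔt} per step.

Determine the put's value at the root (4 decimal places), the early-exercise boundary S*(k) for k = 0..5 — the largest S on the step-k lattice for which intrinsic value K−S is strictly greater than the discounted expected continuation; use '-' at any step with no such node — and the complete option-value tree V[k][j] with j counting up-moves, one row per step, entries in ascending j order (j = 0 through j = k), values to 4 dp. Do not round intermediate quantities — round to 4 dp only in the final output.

price = 10.4697
boundary = - - - 55.1239 61.8673 69.4357
tree:
10.4697
15.0326 5.9348
20.7843 9.3366 2.5328
27.4561 14.2147 4.4676 0.5885
33.4645 20.7127 7.7488 1.1721 0.0000
38.8180 27.4561 13.1443 2.3346 0.0000 0.0000
43.5880 33.4645 20.7127 4.6500 0.0000 0.0000 0.0000

params: Δt=0.20483 u=1.12233 d=0.89100 q=0.49515 e^(-rΔt)=0.99448
t_6 payoffs: 43.5880 33.4645 20.7127 4.6500 0.0000 0.0000 0.0000
t_5: node(5,0) S=43.7620 payoff=38.8180 vs cont=38.3626 → 38.8180 [stop]  node(5,1) S=55.1239 payoff=27.4561 vs cont=27.0007 → 27.4561 [stop]  node(5,2) S=69.4357 payoff=13.1443 vs cont=12.6888 → 13.1443 [stop]  node(5,3) S=87.4634 payoff=0.0000 vs cont=2.3346 → 2.3346 [wait]  node(5,4) S=110.1715 payoff=0.0000 vs cont=0.0000 → 0.0000 [wait]  node(5,5) S=138.7754 payoff=0.0000 vs cont=0.0000 → 0.0000 [wait]  ⇒ S*(5)=69.4357
t_4: node(4,0) S=49.1155 payoff=33.4645 vs cont=33.0091 → 33.4645 [stop]  node(4,1) S=61.8673 payoff=20.7127 vs cont=20.2572 → 20.7127 [stop]  node(4,2) S=77.9300 payoff=4.6500 vs cont=7.7488 → 7.7488 [wait]  node(4,3) S=98.1630 payoff=0.0000 vs cont=1.1721 → 1.1721 [wait]  node(4,4) S=123.6491 payoff=0.0000 vs cont=0.0000 → 0.0000 [wait]  ⇒ S*(4)=61.8673
t_3: node(3,0) S=55.1239 payoff=27.4561 vs cont=27.0007 → 27.4561 [stop]  node(3,1) S=69.4357 payoff=13.1443 vs cont=14.2147 → 14.2147 [wait]  node(3,2) S=87.4634 payoff=0.0000 vs cont=4.4676 → 4.4676 [wait]  node(3,3) S=110.1715 payoff=0.0000 vs cont=0.5885 → 0.5885 [wait]  ⇒ S*(3)=55.1239
t_2: node(2,0) S=61.8673 payoff=20.7127 vs cont=20.7843 → 20.7843 [wait]  node(2,1) S=77.9300 payoff=4.6500 vs cont=9.3366 → 9.3366 [wait]  node(2,2) S=98.1630 payoff=0.0000 vs cont=2.5328 → 2.5328 [wait]  ⇒ S*(2)=-
t_1: node(1,0) S=69.4357 payoff=13.1443 vs cont=15.0326 → 15.0326 [wait]  node(1,1) S=87.4634 payoff=0.0000 vs cont=5.9348 → 5.9348 [wait]  ⇒ S*(1)=-
t_0: node(0,0) S=77.9300 payoff=4.6500 vs cont=10.4697 → 10.4697 [wait]  ⇒ S*(0)=-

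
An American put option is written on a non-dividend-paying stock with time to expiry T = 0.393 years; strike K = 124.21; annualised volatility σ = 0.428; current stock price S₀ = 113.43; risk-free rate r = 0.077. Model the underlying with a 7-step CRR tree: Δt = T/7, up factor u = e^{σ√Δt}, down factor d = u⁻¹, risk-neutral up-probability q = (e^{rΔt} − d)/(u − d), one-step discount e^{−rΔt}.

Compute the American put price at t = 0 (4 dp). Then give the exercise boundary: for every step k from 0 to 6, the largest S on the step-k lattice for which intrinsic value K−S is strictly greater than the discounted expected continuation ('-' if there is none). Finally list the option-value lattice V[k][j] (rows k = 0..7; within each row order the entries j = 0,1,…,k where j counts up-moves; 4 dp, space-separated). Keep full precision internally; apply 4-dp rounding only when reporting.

Δt=0.05614, u=1.10673, d=0.90356, q=0.49599, disc=e^(-rΔt)=0.99569
k=7 terminal: V=max(K-S,0) → 68.4365 55.8954 40.5343 21.7192 0.0000 0.0000 0.0000 0.0000
k=6: j=0 S=61.7264 intr=62.4836 cont=61.9478 V=62.4836[EX]; j=1 S=75.6061 intr=48.6039 cont=48.0681 V=48.6039[EX]; j=2 S=92.6067 intr=31.6033 cont=31.0675 V=31.6033[EX]; j=3 S=113.4300 intr=10.7800 cont=10.8994 V=10.8994[hold]; j=4 S=138.9356 intr=0.0000 cont=0.0000 V=0.0000[hold]; j=5 S=170.1764 intr=0.0000 cont=0.0000 V=0.0000[hold]; j=6 S=208.4419 intr=0.0000 cont=0.0000 V=0.0000[hold]  S*(6)=92.6067
k=5: j=0 S=68.3146 intr=55.8954 cont=55.3596 V=55.8954[EX]; j=1 S=83.6757 intr=40.5343 cont=39.9985 V=40.5343[EX]; j=2 S=102.4908 intr=21.7192 cont=21.2423 V=21.7192[EX]; j=3 S=125.5367 intr=0.0000 cont=5.4697 V=5.4697[hold]; j=4 S=153.7646 intr=0.0000 cont=0.0000 V=0.0000[hold]; j=5 S=188.3398 intr=0.0000 cont=0.0000 V=0.0000[hold]  S*(5)=102.4908
k=4: j=0 S=75.6061 intr=48.6039 cont=48.0681 V=48.6039[EX]; j=1 S=92.6067 intr=31.6033 cont=31.0675 V=31.6033[EX]; j=2 S=113.4300 intr=10.7800 cont=13.6006 V=13.6006[hold]; j=3 S=138.9356 intr=0.0000 cont=2.7449 V=2.7449[hold]; j=4 S=170.1764 intr=0.0000 cont=0.0000 V=0.0000[hold]  S*(4)=92.6067
k=3: j=0 S=83.6757 intr=40.5343 cont=39.9985 V=40.5343[EX]; j=1 S=102.4908 intr=21.7192 cont=22.5763 V=22.5763[hold]; j=2 S=125.5367 intr=0.0000 cont=8.1808 V=8.1808[hold]; j=3 S=153.7646 intr=0.0000 cont=1.3775 V=1.3775[hold]  S*(3)=83.6757
k=2: j=0 S=92.6067 intr=31.6033 cont=31.4908 V=31.6033[EX]; j=1 S=113.4300 intr=10.7800 cont=15.3697 V=15.3697[hold]; j=2 S=138.9356 intr=0.0000 cont=4.7857 V=4.7857[hold]  S*(2)=92.6067
k=1: j=0 S=102.4908 intr=21.7192 cont=23.4500 V=23.4500[hold]; j=1 S=125.5367 intr=0.0000 cont=10.0764 V=10.0764[hold]  S*(1)=-
k=0: j=0 S=113.4300 intr=10.7800 cont=16.7443 V=16.7443[hold]  S*(0)=-

price = 16.7443
boundary = - - 92.6067 83.6757 92.6067 102.4908 92.6067
tree:
16.7443
23.4500 10.0764
31.6033 15.3697 4.7857
40.5343 22.5763 8.1808 1.3775
48.6039 31.6033 13.6006 2.7449 0.0000
55.8954 40.5343 21.7192 5.4697 0.0000 0.0000
62.4836 48.6039 31.6033 10.8994 0.0000 0.0000 0.0000
68.4365 55.8954 40.5343 21.7192 0.0000 0.0000 0.0000 0.0000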